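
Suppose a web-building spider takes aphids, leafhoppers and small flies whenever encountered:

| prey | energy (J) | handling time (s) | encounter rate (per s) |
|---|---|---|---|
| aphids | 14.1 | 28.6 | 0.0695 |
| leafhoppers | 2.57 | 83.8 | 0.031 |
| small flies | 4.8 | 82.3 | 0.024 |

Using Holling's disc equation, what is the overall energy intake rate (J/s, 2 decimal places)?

0.16 J/s

Energy encountered per unit search time: 0.0695×14.1 + 0.031×2.57 + 0.024×4.8 = 1.175 J/s.
Handling time per unit search time: 0.0695×28.6 + 0.031×83.8 + 0.024×82.3 = 6.561.
Rate = 1.175/(1 + 6.561) = 0.1554 J/s.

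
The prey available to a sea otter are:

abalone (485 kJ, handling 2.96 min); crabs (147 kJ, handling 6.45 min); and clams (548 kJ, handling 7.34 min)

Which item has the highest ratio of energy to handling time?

In descending order of E/h:
abalone: 485/2.96 = 164 kJ/min
clams: 548/7.34 = 74.7 kJ/min
crabs: 147/6.45 = 22.8 kJ/min

abalone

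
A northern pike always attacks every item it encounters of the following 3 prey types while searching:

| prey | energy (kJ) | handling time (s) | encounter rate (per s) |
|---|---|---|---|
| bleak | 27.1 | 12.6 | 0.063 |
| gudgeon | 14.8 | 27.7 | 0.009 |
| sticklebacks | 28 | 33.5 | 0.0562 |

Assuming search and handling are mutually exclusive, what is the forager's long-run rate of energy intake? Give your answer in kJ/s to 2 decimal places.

0.87 kJ/s

R = Σλ_iE_i / (1 + Σλ_ih_i)
Numerator: 0.063×27.1 + 0.009×14.8 + 0.0562×28 = 3.414
Denominator: 1 + 0.063×12.6 + 0.009×27.7 + 0.0562×33.5 = 3.926
R = 3.414/3.926 = 0.8697 kJ/s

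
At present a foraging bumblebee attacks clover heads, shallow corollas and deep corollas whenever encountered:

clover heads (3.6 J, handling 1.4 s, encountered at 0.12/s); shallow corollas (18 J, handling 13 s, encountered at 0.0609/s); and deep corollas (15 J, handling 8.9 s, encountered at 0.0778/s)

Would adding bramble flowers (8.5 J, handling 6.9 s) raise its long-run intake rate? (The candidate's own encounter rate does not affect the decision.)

Current rate: (0.12×3.6 + 0.0609×18 + 0.0778×15)/(1 + 0.12×1.4 + 0.0609×13 + 0.0778×8.9) = 1.016 J/s.
Profitability of bramble flowers: 8.5/6.9 = 1.232 J/s.
Since 1.232 > R, including bramble flowers increases the long-run rate.

Yes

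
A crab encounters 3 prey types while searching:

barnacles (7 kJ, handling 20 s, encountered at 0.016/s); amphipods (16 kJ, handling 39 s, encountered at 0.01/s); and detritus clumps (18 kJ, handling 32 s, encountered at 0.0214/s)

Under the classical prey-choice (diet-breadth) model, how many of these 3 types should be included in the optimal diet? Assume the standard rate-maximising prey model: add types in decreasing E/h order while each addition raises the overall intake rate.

3

E/h in descending order: detritus clumps 0.562, amphipods 0.41, barnacles 0.35 kJ/s. The optimal diet is the largest prefix of this list for which every included type satisfies E_i/h_i > R on the types above it.
Rate on top 1: 0.2286. amphipods: 0.41 > 0.2286 → include.
Rate on top 2: 0.2628. barnacles: 0.35 > 0.2628 → include.
Optimal diet: detritus clumps, amphipods, barnacles — 3 of 3 types.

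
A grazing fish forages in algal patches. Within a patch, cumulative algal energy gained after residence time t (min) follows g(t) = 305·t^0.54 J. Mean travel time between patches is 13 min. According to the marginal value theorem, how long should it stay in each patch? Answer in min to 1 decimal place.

By the marginal value theorem, leave when the instantaneous gain rate g'(t) equals the habitat-wide average g(t)/(T + t).
g'(t) = 0.54·305·t^-0.46. Setting 0.54·305·t^-0.46 = 305·t^0.54/(13+t) gives 0.54(13+t) = t, so 0.46·t = 0.54×13.
t* = 0.54×13/0.46 = 15.26 min.

15.3 min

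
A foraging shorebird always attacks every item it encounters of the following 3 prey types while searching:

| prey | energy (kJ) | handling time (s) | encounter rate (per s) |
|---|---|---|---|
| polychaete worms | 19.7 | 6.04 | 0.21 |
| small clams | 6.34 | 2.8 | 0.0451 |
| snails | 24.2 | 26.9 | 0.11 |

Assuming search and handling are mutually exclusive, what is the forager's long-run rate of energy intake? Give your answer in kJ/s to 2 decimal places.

Energy encountered per unit search time: 0.21×19.7 + 0.0451×6.34 + 0.11×24.2 = 7.085 kJ/s.
Handling time per unit search time: 0.21×6.04 + 0.0451×2.8 + 0.11×26.9 = 4.354.
Rate = 7.085/(1 + 4.354) = 1.323 kJ/s.

1.32 kJ/s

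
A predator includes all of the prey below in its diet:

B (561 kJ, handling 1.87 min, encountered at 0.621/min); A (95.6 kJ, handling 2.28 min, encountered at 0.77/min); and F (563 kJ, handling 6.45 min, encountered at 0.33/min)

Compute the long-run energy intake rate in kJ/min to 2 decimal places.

100.54 kJ/min

R = (0.621×561 + 0.77×95.6 + 0.33×563) / (1 + 0.621×1.87 + 0.77×2.28 + 0.33×6.45) = 607.8/6.045 = 100.5 kJ/min.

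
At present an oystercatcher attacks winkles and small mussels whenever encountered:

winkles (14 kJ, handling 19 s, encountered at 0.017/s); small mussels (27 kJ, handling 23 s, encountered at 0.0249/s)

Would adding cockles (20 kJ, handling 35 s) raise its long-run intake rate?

On winkles and small mussels alone, R = ΣλE/(1+Σλh) = 0.9103/1.896 = 0.4802 kJ/s.
Profitability of cockles: 20/35 = 0.5714 kJ/s.
0.5714 > 0.4802, so adding cockles raises the average — include it.

Yes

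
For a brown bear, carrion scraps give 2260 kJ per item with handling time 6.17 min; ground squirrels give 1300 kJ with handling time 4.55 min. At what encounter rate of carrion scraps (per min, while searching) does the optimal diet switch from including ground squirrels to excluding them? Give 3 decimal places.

The zero-one rule: include ground squirrels iff E₂/h₂ > λE₁/(1+λh₁). Equality gives the switch point.
λE₁h₂ = E₂ + λE₂h₁ ⇒ λ = E₂/(E₁h₂ − E₂h₁) = 1300/(1.028e+04 − 8021) = 0.5747 per min.

0.575 per min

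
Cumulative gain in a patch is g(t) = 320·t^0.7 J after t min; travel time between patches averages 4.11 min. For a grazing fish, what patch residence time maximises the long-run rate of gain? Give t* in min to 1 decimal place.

9.6 min

By the marginal value theorem, leave when the instantaneous gain rate g'(t) equals the habitat-wide average g(t)/(T + t).
g'(t) = 0.7·320·t^-0.3. Setting 0.7·320·t^-0.3 = 320·t^0.7/(4.11+t) gives 0.7(4.11+t) = t, so 0.30·t = 0.7×4.11.
t* = 0.7×4.11/0.30 = 9.59 min.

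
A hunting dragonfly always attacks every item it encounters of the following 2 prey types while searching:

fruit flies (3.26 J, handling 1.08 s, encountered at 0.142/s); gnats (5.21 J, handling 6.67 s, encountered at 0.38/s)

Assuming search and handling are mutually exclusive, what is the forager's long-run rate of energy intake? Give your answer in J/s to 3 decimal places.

R = (0.142×3.26 + 0.38×5.21) / (1 + 0.142×1.08 + 0.38×6.67) = 2.443/3.688 = 0.6623 J/s.

0.662 J/s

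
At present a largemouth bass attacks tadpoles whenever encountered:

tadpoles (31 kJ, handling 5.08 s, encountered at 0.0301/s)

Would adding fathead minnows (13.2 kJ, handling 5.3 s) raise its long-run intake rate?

Yes

Intake rate on the current diet: R = (0.0301×31) / (1 + 0.0301×5.08) = 0.9331/1.153 = 0.8093 kJ/s.
fathead minnows: E/h = 13.2/5.3 = 2.491 kJ/s.
Since 2.491 > R, including fathead minnows increases the long-run rate.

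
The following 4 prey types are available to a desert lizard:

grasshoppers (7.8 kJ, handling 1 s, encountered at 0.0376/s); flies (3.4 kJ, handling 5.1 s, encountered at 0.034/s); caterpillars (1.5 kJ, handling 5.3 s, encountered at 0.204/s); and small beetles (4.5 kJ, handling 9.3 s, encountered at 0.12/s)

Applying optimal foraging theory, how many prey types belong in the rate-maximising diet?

3

Profitabilities (E/h, kJ/s): grasshoppers 7.8, flies 0.667, small beetles 0.484, caterpillars 0.283. Add prey in this order while the next type's profitability exceeds the intake rate on those already taken.
Rate on top 1: 0.2827. flies: 0.667 > 0.2827 → include.
Rate on top 2: 0.3376. small beetles: 0.484 > 0.3376 → include.
Rate on top 3: 0.4078. caterpillars: 0.283 < 0.4078 → exclude; stop.
Optimal diet: grasshoppers, flies, small beetles — 3 of 4 types.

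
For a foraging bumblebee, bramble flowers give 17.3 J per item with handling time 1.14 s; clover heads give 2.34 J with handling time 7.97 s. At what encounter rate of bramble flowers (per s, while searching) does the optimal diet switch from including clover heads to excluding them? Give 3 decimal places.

The zero-one rule: include clover heads iff E₂/h₂ > λE₁/(1+λh₁). Equality gives the switch point.
λE₁h₂ = E₂ + λE₂h₁ ⇒ λ = E₂/(E₁h₂ − E₂h₁) = 2.34/(137.9 − 2.668) = 0.01731 per s.

0.017 per s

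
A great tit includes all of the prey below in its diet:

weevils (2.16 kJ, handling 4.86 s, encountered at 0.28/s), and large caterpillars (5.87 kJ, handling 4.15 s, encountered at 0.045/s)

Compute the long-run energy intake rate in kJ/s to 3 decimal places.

0.341 kJ/s

R = (0.28×2.16 + 0.045×5.87) / (1 + 0.28×4.86 + 0.045×4.15) = 0.869/2.548 = 0.3411 kJ/s.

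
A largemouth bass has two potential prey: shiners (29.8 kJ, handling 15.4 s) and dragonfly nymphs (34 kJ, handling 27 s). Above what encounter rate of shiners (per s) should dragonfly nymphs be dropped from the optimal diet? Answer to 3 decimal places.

0.121 per s

Drop dragonfly nymphs once their profitability E₂/h₂ falls below the rate achievable on shiners alone: E₂/h₂ = λE₁/(1 + λh₁).
Solve for λ: λE₁h₂ = E₂(1 + λh₁) → λ(E₁h₂ − E₂h₁) = E₂ → λ = E₂/(E₁h₂ − E₂h₁).
λ = 34/(29.8×27 − 34×15.4) = 34/281 = 0.121 per s.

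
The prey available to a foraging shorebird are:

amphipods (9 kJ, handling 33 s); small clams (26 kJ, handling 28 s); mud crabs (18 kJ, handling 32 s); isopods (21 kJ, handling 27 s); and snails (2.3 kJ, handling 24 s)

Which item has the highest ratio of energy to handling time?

small clams

In descending order of E/h:
small clams: 26/28 = 0.929 kJ/s
isopods: 21/27 = 0.778 kJ/s
mud crabs: 18/32 = 0.562 kJ/s
amphipods: 9/33 = 0.273 kJ/s
snails: 2.3/24 = 0.0958 kJ/s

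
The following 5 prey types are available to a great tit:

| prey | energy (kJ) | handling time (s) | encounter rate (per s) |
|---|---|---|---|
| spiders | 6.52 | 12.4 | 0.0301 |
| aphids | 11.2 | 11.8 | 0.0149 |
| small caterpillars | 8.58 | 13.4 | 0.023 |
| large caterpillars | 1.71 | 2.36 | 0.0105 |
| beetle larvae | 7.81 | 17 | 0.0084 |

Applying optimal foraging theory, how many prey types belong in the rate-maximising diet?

Rank by E/h (kJ/s): aphids 0.949, large caterpillars 0.725, small caterpillars 0.64, spiders 0.526, beetle larvae 0.459. Include each in turn until the next type's E/h falls below the running intake rate.
Rate on top 1: 0.1419. large caterpillars: 0.725 > 0.1419 → include.
Rate on top 2: 0.154. small caterpillars: 0.64 > 0.154 → include.
Rate on top 3: 0.2533. spiders: 0.526 > 0.2533 → include.
Rate on top 4: 0.3073. beetle larvae: 0.459 > 0.3073 → include.
Optimal diet: aphids, large caterpillars, small caterpillars, spiders, beetle larvae — 5 of 5 types.

5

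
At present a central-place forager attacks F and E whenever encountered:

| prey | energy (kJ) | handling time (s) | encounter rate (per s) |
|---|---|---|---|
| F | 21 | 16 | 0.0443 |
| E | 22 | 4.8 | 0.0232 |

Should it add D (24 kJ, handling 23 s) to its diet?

Yes

Intake rate on the current diet: R = (0.0443×21 + 0.0232×22) / (1 + 0.0443×16 + 0.0232×4.8) = 1.441/1.82 = 0.7915 kJ/s.
Profitability of D: 24/23 = 1.043 kJ/s.
1.043 > 0.7915, so adding D raises the average — include it.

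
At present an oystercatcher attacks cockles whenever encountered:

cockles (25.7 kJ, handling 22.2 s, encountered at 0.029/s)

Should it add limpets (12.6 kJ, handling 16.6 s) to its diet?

Yes

Current rate: (0.029×25.7)/(1 + 0.029×22.2) = 0.4534 kJ/s.
limpets: E/h = 12.6/16.6 = 0.759 kJ/s.
Since 0.759 > R, including limpets increases the long-run rate.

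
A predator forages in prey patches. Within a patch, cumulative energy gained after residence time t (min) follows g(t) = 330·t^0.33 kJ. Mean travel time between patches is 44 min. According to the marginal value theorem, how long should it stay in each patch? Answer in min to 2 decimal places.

Maximise g(t)/(T+t): set derivative to zero → g'(t)(T+t) = g(t).
g'(t) = 0.33·330·t^-0.67. Setting 0.33·330·t^-0.67 = 330·t^0.33/(44+t) gives 0.33(44+t) = t, so 0.67·t = 0.33×44.
t* = 0.33×44/0.67 = 21.67 min.

21.67 min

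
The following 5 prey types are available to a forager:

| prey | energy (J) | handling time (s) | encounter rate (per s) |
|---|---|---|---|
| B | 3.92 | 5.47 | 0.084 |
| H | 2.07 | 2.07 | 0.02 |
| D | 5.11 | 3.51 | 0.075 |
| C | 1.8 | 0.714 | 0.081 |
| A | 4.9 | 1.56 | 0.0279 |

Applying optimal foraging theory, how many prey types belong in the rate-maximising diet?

5

E/h in descending order: A 3.14, C 2.52, D 1.46, H 1, B 0.717 J/s. The optimal diet is the largest prefix of this list for which every included type satisfies E_i/h_i > R on the types above it.
Rate on top 1: 0.131. C: 2.52 > 0.131 → include.
Rate on top 2: 0.2565. D: 1.46 > 0.2565 → include.
Rate on top 3: 0.4879. H: 1 > 0.4879 → include.
Rate on top 4: 0.503. B: 0.717 > 0.503 → include.
Optimal diet: A, C, D, H, B — 5 of 5 types.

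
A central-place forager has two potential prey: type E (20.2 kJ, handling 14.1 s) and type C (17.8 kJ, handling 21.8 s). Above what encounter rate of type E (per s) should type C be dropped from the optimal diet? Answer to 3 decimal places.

0.094 per s

Drop type C once their profitability E₂/h₂ falls below the rate achievable on type E alone: E₂/h₂ = λE₁/(1 + λh₁).
Solve for λ: λE₁h₂ = E₂(1 + λh₁) → λ(E₁h₂ − E₂h₁) = E₂ → λ = E₂/(E₁h₂ − E₂h₁).
λ = 17.8/(20.2×21.8 − 17.8×14.1) = 17.8/189.4 = 0.09399 per s.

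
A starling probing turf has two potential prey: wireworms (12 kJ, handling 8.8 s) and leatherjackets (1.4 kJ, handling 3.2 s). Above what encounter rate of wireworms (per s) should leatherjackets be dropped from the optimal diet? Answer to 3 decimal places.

The zero-one rule: include leatherjackets iff E₂/h₂ > λE₁/(1+λh₁). Equality gives the switch point.
λE₁h₂ = E₂ + λE₂h₁ ⇒ λ = E₂/(E₁h₂ − E₂h₁) = 1.4/(38.4 − 12.32) = 0.05368 per s.

0.054 per s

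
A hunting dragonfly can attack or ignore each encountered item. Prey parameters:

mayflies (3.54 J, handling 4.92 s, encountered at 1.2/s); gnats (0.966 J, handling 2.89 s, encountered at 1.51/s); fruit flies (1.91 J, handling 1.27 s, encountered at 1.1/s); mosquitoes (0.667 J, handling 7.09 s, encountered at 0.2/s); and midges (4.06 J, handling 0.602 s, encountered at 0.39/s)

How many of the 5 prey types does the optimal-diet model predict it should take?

Rank by E/h (J/s): midges 6.74, fruit flies 1.5, mayflies 0.72, gnats 0.334, mosquitoes 0.0941. Include each in turn until the next type's E/h falls below the running intake rate.
Rate on top 1: 1.282. fruit flies: 1.5 > 1.282 → include.
Rate on top 2: 1.4. mayflies: 0.72 < 1.4 → exclude; stop.
Optimal diet: midges, fruit flies — 2 of 5 types.

2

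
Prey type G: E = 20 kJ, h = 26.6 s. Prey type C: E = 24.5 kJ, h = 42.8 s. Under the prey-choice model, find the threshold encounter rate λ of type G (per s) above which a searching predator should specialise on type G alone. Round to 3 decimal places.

0.120 per s

Drop type C once their profitability E₂/h₂ falls below the rate achievable on type G alone: E₂/h₂ = λE₁/(1 + λh₁).
Solve for λ: λE₁h₂ = E₂(1 + λh₁) → λ(E₁h₂ − E₂h₁) = E₂ → λ = E₂/(E₁h₂ − E₂h₁).
λ = 24.5/(20×42.8 − 24.5×26.6) = 24.5/204.3 = 0.1199 per s.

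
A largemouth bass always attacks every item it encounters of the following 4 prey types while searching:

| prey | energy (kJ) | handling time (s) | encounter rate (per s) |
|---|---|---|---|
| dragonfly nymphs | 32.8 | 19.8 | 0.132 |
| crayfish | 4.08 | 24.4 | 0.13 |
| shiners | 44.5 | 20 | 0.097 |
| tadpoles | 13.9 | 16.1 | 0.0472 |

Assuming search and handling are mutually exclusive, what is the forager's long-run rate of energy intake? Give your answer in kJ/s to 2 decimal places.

Energy encountered per unit search time: 0.132×32.8 + 0.13×4.08 + 0.097×44.5 + 0.0472×13.9 = 9.833 kJ/s.
Handling time per unit search time: 0.132×19.8 + 0.13×24.4 + 0.097×20 + 0.0472×16.1 = 8.486.
Rate = 9.833/(1 + 8.486) = 1.037 kJ/s.

1.04 kJ/s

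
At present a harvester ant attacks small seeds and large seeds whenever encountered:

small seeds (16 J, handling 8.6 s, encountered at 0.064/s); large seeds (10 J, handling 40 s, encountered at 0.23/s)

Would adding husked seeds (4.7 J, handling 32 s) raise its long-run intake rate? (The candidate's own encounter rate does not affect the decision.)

No

Intake rate on the current diet: R = (0.064×16 + 0.23×10) / (1 + 0.064×8.6 + 0.23×40) = 3.324/10.75 = 0.3092 J/s.
Profitability of husked seeds: 4.7/32 = 0.1469 J/s.
Since 0.1469 < R, time spent handling husked seeds is better spent searching.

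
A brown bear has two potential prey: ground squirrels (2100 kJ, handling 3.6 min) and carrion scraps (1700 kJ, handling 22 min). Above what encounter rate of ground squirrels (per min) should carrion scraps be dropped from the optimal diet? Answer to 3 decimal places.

0.042 per min

At the threshold, the rate on ground squirrels alone equals the profitability of carrion scraps: λ·2100/(1 + λ·3.6) = 1700/22 = 77.27.
Rearranging, λ(2100 − 77.27×3.6) = 77.27, so λ = 77.27/1822 = 0.04242 per min.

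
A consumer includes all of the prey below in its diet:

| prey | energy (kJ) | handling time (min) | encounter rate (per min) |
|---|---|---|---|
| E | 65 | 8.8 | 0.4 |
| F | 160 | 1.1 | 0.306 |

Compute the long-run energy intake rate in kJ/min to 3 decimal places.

15.435 kJ/min

Energy encountered per unit search time: 0.4×65 + 0.306×160 = 74.96 kJ/min.
Handling time per unit search time: 0.4×8.8 + 0.306×1.1 = 3.857.
Rate = 74.96/(1 + 3.857) = 15.43 kJ/min.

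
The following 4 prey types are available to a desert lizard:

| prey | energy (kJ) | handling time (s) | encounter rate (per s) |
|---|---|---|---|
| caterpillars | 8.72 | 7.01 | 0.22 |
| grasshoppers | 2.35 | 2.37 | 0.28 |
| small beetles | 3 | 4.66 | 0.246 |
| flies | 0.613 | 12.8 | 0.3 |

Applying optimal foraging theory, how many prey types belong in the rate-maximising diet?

2

Profitabilities (E/h, kJ/s): caterpillars 1.24, grasshoppers 0.992, small beetles 0.644, flies 0.0479. Add prey in this order while the next type's profitability exceeds the intake rate on those already taken.
Rate on top 1: 0.7546. grasshoppers: 0.992 > 0.7546 → include.
Rate on top 2: 0.8037. small beetles: 0.644 < 0.8037 → exclude; stop.
Optimal diet: caterpillars, grasshoppers — 2 of 4 types.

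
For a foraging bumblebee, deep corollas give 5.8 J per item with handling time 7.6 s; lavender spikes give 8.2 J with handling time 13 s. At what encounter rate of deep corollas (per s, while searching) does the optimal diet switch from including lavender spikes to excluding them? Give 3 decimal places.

0.627 per s

Drop lavender spikes once their profitability E₂/h₂ falls below the rate achievable on deep corollas alone: E₂/h₂ = λE₁/(1 + λh₁).
Solve for λ: λE₁h₂ = E₂(1 + λh₁) → λ(E₁h₂ − E₂h₁) = E₂ → λ = E₂/(E₁h₂ − E₂h₁).
λ = 8.2/(5.8×13 − 8.2×7.6) = 8.2/13.08 = 0.6269 per s.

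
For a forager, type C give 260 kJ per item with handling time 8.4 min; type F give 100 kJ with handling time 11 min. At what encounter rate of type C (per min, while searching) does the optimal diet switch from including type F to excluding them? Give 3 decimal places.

Drop type F once their profitability E₂/h₂ falls below the rate achievable on type C alone: E₂/h₂ = λE₁/(1 + λh₁).
Solve for λ: λE₁h₂ = E₂(1 + λh₁) → λ(E₁h₂ − E₂h₁) = E₂ → λ = E₂/(E₁h₂ − E₂h₁).
λ = 100/(260×11 − 100×8.4) = 100/2020 = 0.0495 per min.

0.050 per min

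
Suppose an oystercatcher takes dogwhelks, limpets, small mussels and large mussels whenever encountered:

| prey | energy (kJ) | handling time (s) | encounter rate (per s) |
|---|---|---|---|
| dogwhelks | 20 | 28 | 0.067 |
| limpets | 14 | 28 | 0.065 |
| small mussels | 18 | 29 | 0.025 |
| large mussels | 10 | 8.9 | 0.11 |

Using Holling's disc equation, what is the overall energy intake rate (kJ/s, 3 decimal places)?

0.594 kJ/s

R = Σλ_iE_i / (1 + Σλ_ih_i)
Numerator: 0.067×20 + 0.065×14 + 0.025×18 + 0.11×10 = 3.8
Denominator: 1 + 0.067×28 + 0.065×28 + 0.025×29 + 0.11×8.9 = 6.4
R = 3.8/6.4 = 0.5938 kJ/s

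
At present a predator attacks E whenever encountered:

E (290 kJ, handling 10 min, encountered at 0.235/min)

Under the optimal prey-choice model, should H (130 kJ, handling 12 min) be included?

No

Intake rate on the current diet: R = (0.235×290) / (1 + 0.235×10) = 68.15/3.35 = 20.34 kJ/min.
Profitability of H: 130/12 = 10.83 kJ/min.
Since 10.83 < R, time spent handling H is better spent searching.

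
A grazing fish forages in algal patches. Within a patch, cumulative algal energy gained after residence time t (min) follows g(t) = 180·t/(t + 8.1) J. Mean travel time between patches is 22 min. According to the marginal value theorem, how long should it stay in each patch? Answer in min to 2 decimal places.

Maximise g(t)/(T+t): set derivative to zero → g'(t)(T+t) = g(t).
g'(t) = 180·8.1/(t + 8.1)². Setting 180·8.1/(t+8.1)² = 180t/[(t+8.1)(22+t)] gives 8.1(22+t) = t(t+8.1), so t² = 8.1×22 = 178.2.
t* = √178.2 = 13.35 min.

13.35 min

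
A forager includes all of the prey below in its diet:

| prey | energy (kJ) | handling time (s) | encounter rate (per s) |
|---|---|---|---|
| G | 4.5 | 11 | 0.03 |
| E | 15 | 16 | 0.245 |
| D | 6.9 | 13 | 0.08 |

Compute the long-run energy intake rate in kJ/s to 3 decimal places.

R = Σλ_iE_i / (1 + Σλ_ih_i)
Numerator: 0.03×4.5 + 0.245×15 + 0.08×6.9 = 4.362
Denominator: 1 + 0.03×11 + 0.245×16 + 0.08×13 = 6.29
R = 4.362/6.29 = 0.6935 kJ/s

0.693 kJ/s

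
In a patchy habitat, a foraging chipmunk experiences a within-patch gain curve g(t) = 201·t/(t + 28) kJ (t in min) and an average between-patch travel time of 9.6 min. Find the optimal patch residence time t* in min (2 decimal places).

Optimal t* satisfies g'(t*) = g(t*)/(T + t*).
g'(t) = 201·28/(t + 28)². Setting 201·28/(t+28)² = 201t/[(t+28)(9.6+t)] gives 28(9.6+t) = t(t+28), so t² = 28×9.6 = 268.8.
t* = √268.8 = 16.4 min.

16.40 min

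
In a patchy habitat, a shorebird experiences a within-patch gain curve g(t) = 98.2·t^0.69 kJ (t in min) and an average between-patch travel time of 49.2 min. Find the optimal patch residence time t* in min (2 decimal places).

Optimal t* satisfies g'(t*) = g(t*)/(T + t*).
g'(t) = 0.69·98.2·t^-0.31. Setting 0.69·98.2·t^-0.31 = 98.2·t^0.69/(49.2+t) gives 0.69(49.2+t) = t, so 0.31·t = 0.69×49.2.
t* = 0.69×49.2/0.31 = 109.5 min.

109.51 min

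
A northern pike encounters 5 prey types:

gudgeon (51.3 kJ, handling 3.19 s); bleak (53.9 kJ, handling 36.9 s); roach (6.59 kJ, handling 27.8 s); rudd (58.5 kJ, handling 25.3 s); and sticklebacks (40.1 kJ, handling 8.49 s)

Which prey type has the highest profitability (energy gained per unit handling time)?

In descending order of E/h:
gudgeon: 51.3/3.19 = 16.1 kJ/s
sticklebacks: 40.1/8.49 = 4.72 kJ/s
rudd: 58.5/25.3 = 2.31 kJ/s
bleak: 53.9/36.9 = 1.46 kJ/s
roach: 6.59/27.8 = 0.237 kJ/s

gudgeon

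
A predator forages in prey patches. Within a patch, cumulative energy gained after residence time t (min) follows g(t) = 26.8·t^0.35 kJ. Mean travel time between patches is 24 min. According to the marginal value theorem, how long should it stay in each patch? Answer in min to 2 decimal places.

By the marginal value theorem, leave when the instantaneous gain rate g'(t) equals the habitat-wide average g(t)/(T + t).
g'(t) = 0.35·26.8·t^-0.65. Setting 0.35·26.8·t^-0.65 = 26.8·t^0.35/(24+t) gives 0.35(24+t) = t, so 0.65·t = 0.35×24.
t* = 0.35×24/0.65 = 12.92 min.

12.92 min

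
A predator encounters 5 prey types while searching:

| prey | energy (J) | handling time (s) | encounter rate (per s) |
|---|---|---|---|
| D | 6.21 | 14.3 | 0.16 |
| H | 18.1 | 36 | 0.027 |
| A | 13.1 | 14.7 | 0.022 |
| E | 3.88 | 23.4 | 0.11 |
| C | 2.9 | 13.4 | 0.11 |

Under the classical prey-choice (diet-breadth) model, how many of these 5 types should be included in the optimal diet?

3

Profitabilities (E/h, J/s): A 0.891, H 0.503, D 0.434, C 0.216, E 0.166. Add prey in this order while the next type's profitability exceeds the intake rate on those already taken.
Rate on top 1: 0.2178. H: 0.503 > 0.2178 → include.
Rate on top 2: 0.3385. D: 0.434 > 0.3385 → include.
Rate on top 3: 0.3863. C: 0.216 < 0.3863 → exclude; stop.
Optimal diet: A, H, D — 3 of 5 types.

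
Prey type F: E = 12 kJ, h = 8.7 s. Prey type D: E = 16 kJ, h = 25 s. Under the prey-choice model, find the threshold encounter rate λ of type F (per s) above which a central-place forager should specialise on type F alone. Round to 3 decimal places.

0.100 per s

The zero-one rule: include type D iff E₂/h₂ > λE₁/(1+λh₁). Equality gives the switch point.
λE₁h₂ = E₂ + λE₂h₁ ⇒ λ = E₂/(E₁h₂ − E₂h₁) = 16/(300 − 139.2) = 0.0995 per s.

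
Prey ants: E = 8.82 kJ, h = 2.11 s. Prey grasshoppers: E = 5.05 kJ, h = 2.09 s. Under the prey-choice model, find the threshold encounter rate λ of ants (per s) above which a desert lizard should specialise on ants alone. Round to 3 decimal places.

Drop grasshoppers once their profitability E₂/h₂ falls below the rate achievable on ants alone: E₂/h₂ = λE₁/(1 + λh₁).
Solve for λ: λE₁h₂ = E₂(1 + λh₁) → λ(E₁h₂ − E₂h₁) = E₂ → λ = E₂/(E₁h₂ − E₂h₁).
λ = 5.05/(8.82×2.09 − 5.05×2.11) = 5.05/7.778 = 0.6492 per s.

0.649 per s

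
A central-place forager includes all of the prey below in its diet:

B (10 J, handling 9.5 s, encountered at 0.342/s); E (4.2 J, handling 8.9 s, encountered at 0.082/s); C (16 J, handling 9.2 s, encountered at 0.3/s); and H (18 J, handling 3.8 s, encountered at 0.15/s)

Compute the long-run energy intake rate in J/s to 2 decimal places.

Energy encountered per unit search time: 0.342×10 + 0.082×4.2 + 0.3×16 + 0.15×18 = 11.26 J/s.
Handling time per unit search time: 0.342×9.5 + 0.082×8.9 + 0.3×9.2 + 0.15×3.8 = 7.309.
Rate = 11.26/(1 + 7.309) = 1.356 J/s.

1.36 J/s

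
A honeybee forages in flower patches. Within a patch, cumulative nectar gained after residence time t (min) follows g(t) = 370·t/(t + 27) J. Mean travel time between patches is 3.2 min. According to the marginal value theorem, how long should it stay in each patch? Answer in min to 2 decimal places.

9.30 min

By the marginal value theorem, leave when the instantaneous gain rate g'(t) equals the habitat-wide average g(t)/(T + t).
g'(t) = 370·27/(t + 27)². Setting 370·27/(t+27)² = 370t/[(t+27)(3.2+t)] gives 27(3.2+t) = t(t+27), so t² = 27×3.2 = 86.4.
t* = √86.4 = 9.295 min.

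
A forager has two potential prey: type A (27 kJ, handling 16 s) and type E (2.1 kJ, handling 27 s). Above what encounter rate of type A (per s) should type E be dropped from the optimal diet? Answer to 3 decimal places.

0.003 per s

At the threshold, the rate on type A alone equals the profitability of type E: λ·27/(1 + λ·16) = 2.1/27 = 0.07778.
Rearranging, λ(27 − 0.07778×16) = 0.07778, so λ = 0.07778/25.76 = 0.00302 per s.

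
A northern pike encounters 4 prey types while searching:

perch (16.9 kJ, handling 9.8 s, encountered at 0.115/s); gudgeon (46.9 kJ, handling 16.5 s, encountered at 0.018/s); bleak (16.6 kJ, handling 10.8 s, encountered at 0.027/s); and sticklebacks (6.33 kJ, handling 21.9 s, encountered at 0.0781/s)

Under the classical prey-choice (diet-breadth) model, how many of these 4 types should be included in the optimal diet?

Rank by E/h (kJ/s): gudgeon 2.84, perch 1.72, bleak 1.54, sticklebacks 0.289. Include each in turn until the next type's E/h falls below the running intake rate.
Rate on top 1: 0.6509. perch: 1.72 > 0.6509 → include.
Rate on top 2: 1.15. bleak: 1.54 > 1.15 → include.
Rate on top 3: 1.192. sticklebacks: 0.289 < 1.192 → exclude; stop.
Optimal diet: gudgeon, perch, bleak — 3 of 4 types.

3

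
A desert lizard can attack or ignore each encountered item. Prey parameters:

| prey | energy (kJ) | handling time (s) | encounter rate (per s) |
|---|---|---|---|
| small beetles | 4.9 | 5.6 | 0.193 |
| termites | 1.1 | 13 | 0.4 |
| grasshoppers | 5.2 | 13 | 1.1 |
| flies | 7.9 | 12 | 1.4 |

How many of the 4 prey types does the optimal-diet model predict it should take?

2

E/h in descending order: small beetles 0.875, flies 0.658, grasshoppers 0.4, termites 0.0846 kJ/s. The optimal diet is the largest prefix of this list for which every included type satisfies E_i/h_i > R on the types above it.
Rate on top 1: 0.4545. flies: 0.658 > 0.4545 → include.
Rate on top 2: 0.6359. grasshoppers: 0.4 < 0.6359 → exclude; stop.
Optimal diet: small beetles, flies — 2 of 4 types.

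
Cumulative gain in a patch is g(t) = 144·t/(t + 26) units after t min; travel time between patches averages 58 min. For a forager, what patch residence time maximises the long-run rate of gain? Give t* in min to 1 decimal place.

By the marginal value theorem, leave when the instantaneous gain rate g'(t) equals the habitat-wide average g(t)/(T + t).
g'(t) = 144·26/(t + 26)². Setting 144·26/(t+26)² = 144t/[(t+26)(58+t)] gives 26(58+t) = t(t+26), so t² = 26×58 = 1508.
t* = √1508 = 38.83 min.

38.8 min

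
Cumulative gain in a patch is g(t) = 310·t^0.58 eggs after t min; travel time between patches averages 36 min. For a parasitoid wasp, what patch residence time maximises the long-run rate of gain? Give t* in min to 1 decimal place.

Maximise g(t)/(T+t): set derivative to zero → g'(t)(T+t) = g(t).
g'(t) = 0.58·310·t^-0.42. Setting 0.58·310·t^-0.42 = 310·t^0.58/(36+t) gives 0.58(36+t) = t, so 0.42·t = 0.58×36.
t* = 0.58×36/0.42 = 49.71 min.

49.7 min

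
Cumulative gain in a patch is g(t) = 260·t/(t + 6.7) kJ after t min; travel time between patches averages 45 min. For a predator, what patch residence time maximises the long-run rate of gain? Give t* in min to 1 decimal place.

17.4 min

By the marginal value theorem, leave when the instantaneous gain rate g'(t) equals the habitat-wide average g(t)/(T + t).
g'(t) = 260·6.7/(t + 6.7)². Setting 260·6.7/(t+6.7)² = 260t/[(t+6.7)(45+t)] gives 6.7(45+t) = t(t+6.7), so t² = 6.7×45 = 301.5.
t* = √301.5 = 17.36 min.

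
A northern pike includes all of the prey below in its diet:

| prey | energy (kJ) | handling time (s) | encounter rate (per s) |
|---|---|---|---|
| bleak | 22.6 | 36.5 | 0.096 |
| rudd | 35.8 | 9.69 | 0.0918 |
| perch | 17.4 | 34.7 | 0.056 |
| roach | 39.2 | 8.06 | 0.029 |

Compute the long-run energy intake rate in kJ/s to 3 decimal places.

R = (0.096×22.6 + 0.0918×35.8 + 0.056×17.4 + 0.029×39.2) / (1 + 0.096×36.5 + 0.0918×9.69 + 0.056×34.7 + 0.029×8.06) = 7.567/7.57 = 0.9996 kJ/s.

1.000 kJ/s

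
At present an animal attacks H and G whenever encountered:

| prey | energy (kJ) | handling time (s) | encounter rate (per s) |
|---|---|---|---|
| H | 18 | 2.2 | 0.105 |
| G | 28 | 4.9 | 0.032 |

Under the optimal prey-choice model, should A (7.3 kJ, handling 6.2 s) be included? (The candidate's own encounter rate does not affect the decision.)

No

Intake rate on the current diet: R = (0.105×18 + 0.032×28) / (1 + 0.105×2.2 + 0.032×4.9) = 2.786/1.388 = 2.007 kJ/s.
A: E/h = 7.3/6.2 = 1.177 kJ/s.
1.177 < 2.007, so adding A would lower the average — exclude it.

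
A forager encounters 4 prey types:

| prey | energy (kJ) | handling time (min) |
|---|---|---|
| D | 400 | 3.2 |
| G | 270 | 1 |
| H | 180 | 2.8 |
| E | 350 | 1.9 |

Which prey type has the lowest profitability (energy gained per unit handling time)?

H

Profitability E/h (kJ/min): D = 400/3.2 = 125, G = 270/1 = 270, H = 180/2.8 = 64.3, E = 350/1.9 = 184.
Ranked: G > E > D > H.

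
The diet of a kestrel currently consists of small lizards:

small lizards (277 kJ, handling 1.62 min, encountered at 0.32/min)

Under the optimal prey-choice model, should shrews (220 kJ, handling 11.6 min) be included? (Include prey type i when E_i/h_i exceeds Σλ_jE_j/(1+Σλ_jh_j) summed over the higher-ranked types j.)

Intake rate on the current diet: R = (0.32×277) / (1 + 0.32×1.62) = 88.64/1.518 = 58.38 kJ/min.
Profitability of shrews: 220/11.6 = 18.97 kJ/min.
18.97 < 58.38, so adding shrews would lower the average — exclude it.

No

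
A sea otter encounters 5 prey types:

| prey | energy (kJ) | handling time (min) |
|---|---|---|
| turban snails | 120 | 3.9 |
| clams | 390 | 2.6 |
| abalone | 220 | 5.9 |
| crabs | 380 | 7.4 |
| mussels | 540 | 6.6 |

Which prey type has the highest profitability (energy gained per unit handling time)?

In descending order of E/h:
clams: 390/2.6 = 150 kJ/min
mussels: 540/6.6 = 81.8 kJ/min
crabs: 380/7.4 = 51.4 kJ/min
abalone: 220/5.9 = 37.3 kJ/min
turban snails: 120/3.9 = 30.8 kJ/min

clams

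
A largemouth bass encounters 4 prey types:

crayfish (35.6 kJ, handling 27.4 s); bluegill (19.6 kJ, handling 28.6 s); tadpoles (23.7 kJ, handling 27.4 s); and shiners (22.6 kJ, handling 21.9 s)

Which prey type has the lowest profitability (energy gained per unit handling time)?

In descending order of E/h:
crayfish: 35.6/27.4 = 1.3 kJ/s
shiners: 22.6/21.9 = 1.03 kJ/s
tadpoles: 23.7/27.4 = 0.865 kJ/s
bluegill: 19.6/28.6 = 0.685 kJ/s

bluegill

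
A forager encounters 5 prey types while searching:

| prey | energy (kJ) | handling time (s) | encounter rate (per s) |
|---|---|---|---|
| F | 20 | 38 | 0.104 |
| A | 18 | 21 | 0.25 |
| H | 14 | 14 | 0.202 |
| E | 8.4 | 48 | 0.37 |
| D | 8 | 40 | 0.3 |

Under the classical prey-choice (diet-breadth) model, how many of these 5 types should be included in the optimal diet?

Rank by E/h (kJ/s): H 1, A 0.857, F 0.526, D 0.2, E 0.175. Include each in turn until the next type's E/h falls below the running intake rate.
Rate on top 1: 0.7388. A: 0.857 > 0.7388 → include.
Rate on top 2: 0.8072. F: 0.526 < 0.8072 → exclude; stop.
Optimal diet: H, A — 2 of 5 types.

2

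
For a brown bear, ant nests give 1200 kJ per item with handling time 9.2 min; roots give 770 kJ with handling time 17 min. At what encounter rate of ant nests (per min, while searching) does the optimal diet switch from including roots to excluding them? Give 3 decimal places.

0.058 per min

Drop roots once their profitability E₂/h₂ falls below the rate achievable on ant nests alone: E₂/h₂ = λE₁/(1 + λh₁).
Solve for λ: λE₁h₂ = E₂(1 + λh₁) → λ(E₁h₂ − E₂h₁) = E₂ → λ = E₂/(E₁h₂ − E₂h₁).
λ = 770/(1200×17 − 770×9.2) = 770/1.332e+04 = 0.05783 per min.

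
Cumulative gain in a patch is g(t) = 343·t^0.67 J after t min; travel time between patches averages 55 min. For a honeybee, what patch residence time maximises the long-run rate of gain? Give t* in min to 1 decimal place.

By the marginal value theorem, leave when the instantaneous gain rate g'(t) equals the habitat-wide average g(t)/(T + t).
g'(t) = 0.67·343·t^-0.33. Setting 0.67·343·t^-0.33 = 343·t^0.67/(55+t) gives 0.67(55+t) = t, so 0.33·t = 0.67×55.
t* = 0.67×55/0.33 = 111.7 min.

111.7 min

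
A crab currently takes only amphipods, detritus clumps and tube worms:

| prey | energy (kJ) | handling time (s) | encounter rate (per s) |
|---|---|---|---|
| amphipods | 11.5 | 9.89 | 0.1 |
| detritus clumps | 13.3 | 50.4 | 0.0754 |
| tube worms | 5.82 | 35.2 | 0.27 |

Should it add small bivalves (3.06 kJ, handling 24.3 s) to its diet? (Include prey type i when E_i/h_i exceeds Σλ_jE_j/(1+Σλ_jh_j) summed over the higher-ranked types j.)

No

On amphipods, detritus clumps and tube worms alone, R = ΣλE/(1+Σλh) = 3.724/15.29 = 0.2435 kJ/s.
Profitability of small bivalves: 3.06/24.3 = 0.1259 kJ/s.
0.1259 < 0.2435, so adding small bivalves would lower the average — exclude it.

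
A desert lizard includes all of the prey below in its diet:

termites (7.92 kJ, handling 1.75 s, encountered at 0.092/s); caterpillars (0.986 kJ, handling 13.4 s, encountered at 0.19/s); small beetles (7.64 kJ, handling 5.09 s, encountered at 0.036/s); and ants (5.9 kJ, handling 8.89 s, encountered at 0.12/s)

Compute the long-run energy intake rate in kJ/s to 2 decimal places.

Energy encountered per unit search time: 0.092×7.92 + 0.19×0.986 + 0.036×7.64 + 0.12×5.9 = 1.899 kJ/s.
Handling time per unit search time: 0.092×1.75 + 0.19×13.4 + 0.036×5.09 + 0.12×8.89 = 3.957.
Rate = 1.899/(1 + 3.957) = 0.3831 kJ/s.

0.38 kJ/s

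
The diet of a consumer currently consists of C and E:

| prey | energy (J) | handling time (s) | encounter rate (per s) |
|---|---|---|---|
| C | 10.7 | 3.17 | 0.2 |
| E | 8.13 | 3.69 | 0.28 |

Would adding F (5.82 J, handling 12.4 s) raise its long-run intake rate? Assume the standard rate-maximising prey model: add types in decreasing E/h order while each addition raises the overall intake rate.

No

Current rate: (0.2×10.7 + 0.28×8.13)/(1 + 0.2×3.17 + 0.28×3.69) = 1.656 J/s.
F: E/h = 5.82/12.4 = 0.4694 J/s.
Since 0.4694 < R, time spent handling F is better spent searching.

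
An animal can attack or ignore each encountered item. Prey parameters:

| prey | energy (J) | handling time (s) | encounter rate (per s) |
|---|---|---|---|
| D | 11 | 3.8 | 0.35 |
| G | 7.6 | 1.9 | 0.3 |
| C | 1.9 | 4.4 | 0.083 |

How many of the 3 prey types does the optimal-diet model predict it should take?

E/h in descending order: G 4, D 2.89, C 0.432 J/s. The optimal diet is the largest prefix of this list for which every included type satisfies E_i/h_i > R on the types above it.
Rate on top 1: 1.452. D: 2.89 > 1.452 → include.
Rate on top 2: 2.114. C: 0.432 < 2.114 → exclude; stop.
Optimal diet: G, D — 2 of 3 types.

2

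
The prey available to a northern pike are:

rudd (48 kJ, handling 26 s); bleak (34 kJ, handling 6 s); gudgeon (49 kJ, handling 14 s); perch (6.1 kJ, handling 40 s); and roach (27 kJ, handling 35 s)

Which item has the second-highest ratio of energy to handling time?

Profitability E/h (kJ/s): rudd = 48/26 = 1.85, bleak = 34/6 = 5.67, gudgeon = 49/14 = 3.5, perch = 6.1/40 = 0.152, roach = 27/35 = 0.771.
Ranked: bleak > gudgeon > rudd > roach > perch.

gudgeon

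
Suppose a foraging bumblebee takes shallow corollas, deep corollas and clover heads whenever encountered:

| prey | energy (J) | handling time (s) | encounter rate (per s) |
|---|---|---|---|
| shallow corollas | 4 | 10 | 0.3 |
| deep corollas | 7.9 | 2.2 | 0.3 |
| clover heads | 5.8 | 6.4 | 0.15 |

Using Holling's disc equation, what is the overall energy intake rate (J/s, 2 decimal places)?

0.79 J/s

R = (0.3×4 + 0.3×7.9 + 0.15×5.8) / (1 + 0.3×10 + 0.3×2.2 + 0.15×6.4) = 4.44/5.62 = 0.79 J/s.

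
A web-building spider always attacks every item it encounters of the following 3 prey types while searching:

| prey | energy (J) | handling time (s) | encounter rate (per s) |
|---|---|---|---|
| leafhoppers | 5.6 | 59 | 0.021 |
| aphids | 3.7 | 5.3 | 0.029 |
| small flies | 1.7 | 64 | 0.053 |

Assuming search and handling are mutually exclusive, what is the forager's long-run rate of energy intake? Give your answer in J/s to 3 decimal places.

Energy encountered per unit search time: 0.021×5.6 + 0.029×3.7 + 0.053×1.7 = 0.315 J/s.
Handling time per unit search time: 0.021×59 + 0.029×5.3 + 0.053×64 = 4.785.
Rate = 0.315/(1 + 4.785) = 0.05445 J/s.

0.054 J/s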